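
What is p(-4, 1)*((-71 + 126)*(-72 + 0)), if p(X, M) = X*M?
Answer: 15840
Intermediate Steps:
p(X, M) = M*X
p(-4, 1)*((-71 + 126)*(-72 + 0)) = (1*(-4))*((-71 + 126)*(-72 + 0)) = -220*(-72) = -4*(-3960) = 15840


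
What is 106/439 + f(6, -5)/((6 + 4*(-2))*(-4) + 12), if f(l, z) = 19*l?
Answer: 26083/4390 ≈ 5.9415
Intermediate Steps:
106/439 + f(6, -5)/((6 + 4*(-2))*(-4) + 12) = 106/439 + (19*6)/((6 + 4*(-2))*(-4) + 12) = 106*(1/439) + 114/((6 - 8)*(-4) + 12) = 106/439 + 114/(-2*(-4) + 12) = 106/439 + 114/(8 + 12) = 106/439 + 114/20 = 106/439 + 114*(1/20) = 106/439 + 57/10 = 26083/4390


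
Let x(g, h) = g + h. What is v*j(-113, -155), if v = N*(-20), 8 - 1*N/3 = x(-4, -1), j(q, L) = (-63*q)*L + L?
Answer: 860808000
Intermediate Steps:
j(q, L) = L - 63*L*q (j(q, L) = -63*L*q + L = L - 63*L*q)
N = 39 (N = 24 - 3*(-4 - 1) = 24 - 3*(-5) = 24 + 15 = 39)
v = -780 (v = 39*(-20) = -780)
v*j(-113, -155) = -(-120900)*(1 - 63*(-113)) = -(-120900)*(1 + 7119) = -(-120900)*7120 = -780*(-1103600) = 860808000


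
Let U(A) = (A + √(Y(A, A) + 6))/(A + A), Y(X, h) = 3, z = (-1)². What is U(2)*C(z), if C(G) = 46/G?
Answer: 115/2 ≈ 57.500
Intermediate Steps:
z = 1
U(A) = (3 + A)/(2*A) (U(A) = (A + √(3 + 6))/(A + A) = (A + √9)/((2*A)) = (A + 3)*(1/(2*A)) = (3 + A)*(1/(2*A)) = (3 + A)/(2*A))
U(2)*C(z) = ((½)*(3 + 2)/2)*(46/1) = ((½)*(½)*5)*(46*1) = (5/4)*46 = 115/2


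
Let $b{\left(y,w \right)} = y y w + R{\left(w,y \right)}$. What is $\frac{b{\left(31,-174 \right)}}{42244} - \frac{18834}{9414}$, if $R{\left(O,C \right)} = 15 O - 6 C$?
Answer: $- \frac{199674803}{33140418} \approx -6.0251$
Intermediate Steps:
$R{\left(O,C \right)} = - 6 C + 15 O$
$b{\left(y,w \right)} = - 6 y + 15 w + w y^{2}$ ($b{\left(y,w \right)} = y y w + \left(- 6 y + 15 w\right) = y^{2} w + \left(- 6 y + 15 w\right) = w y^{2} + \left(- 6 y + 15 w\right) = - 6 y + 15 w + w y^{2}$)
$\frac{b{\left(31,-174 \right)}}{42244} - \frac{18834}{9414} = \frac{\left(-6\right) 31 + 15 \left(-174\right) - 174 \cdot 31^{2}}{42244} - \frac{18834}{9414} = \left(-186 - 2610 - 167214\right) \frac{1}{42244} - \frac{3139}{1569} = \left(-170010\right) \frac{1}{42244} - \frac{3139}{1569} = - \frac{85005}{21122} - \frac{3139}{1569} = - \frac{199674803}{33140418}$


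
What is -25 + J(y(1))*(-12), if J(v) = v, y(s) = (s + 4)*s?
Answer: -85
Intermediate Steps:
y(s) = s*(4 + s) (y(s) = (4 + s)*s = s*(4 + s))
-25 + J(y(1))*(-12) = -25 + (1*(4 + 1))*(-12) = -25 + (1*5)*(-12) = -25 + 5*(-12) = -25 - 60 = -85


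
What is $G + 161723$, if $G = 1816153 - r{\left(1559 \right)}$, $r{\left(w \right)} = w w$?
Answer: $-452605$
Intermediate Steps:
$r{\left(w \right)} = w^{2}$
$G = -614328$ ($G = 1816153 - 1559^{2} = 1816153 - 2430481 = -614328$)
$G + 161723 = -614328 + 161723 = -452605$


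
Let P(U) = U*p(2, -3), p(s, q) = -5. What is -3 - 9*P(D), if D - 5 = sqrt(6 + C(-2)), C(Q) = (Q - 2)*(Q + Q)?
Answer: 222 + 45*sqrt(22) ≈ 433.07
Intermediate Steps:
C(Q) = 2*Q*(-2 + Q) (C(Q) = (-2 + Q)*(2*Q) = 2*Q*(-2 + Q))
D = 5 + sqrt(22) (D = 5 + sqrt(6 + 2*(-2)*(-2 - 2)) = 5 + sqrt(6 + 2*(-2)*(-4)) = 5 + sqrt(6 + 16) = 5 + sqrt(22) ≈ 9.6904)
P(U) = -5*U (P(U) = U*(-5) = -5*U)
-3 - 9*P(D) = -3 - (-45)*(5 + sqrt(22)) = -3 - 9*(-25 - 5*sqrt(22)) = -3 + (225 + 45*sqrt(22)) = 222 + 45*sqrt(22)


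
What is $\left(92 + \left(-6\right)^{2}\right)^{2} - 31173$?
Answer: $-14789$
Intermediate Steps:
$\left(92 + \left(-6\right)^{2}\right)^{2} - 31173 = \left(92 + 36\right)^{2} - 31173 = 128^{2} - 31173 = 16384 - 31173 = -14789$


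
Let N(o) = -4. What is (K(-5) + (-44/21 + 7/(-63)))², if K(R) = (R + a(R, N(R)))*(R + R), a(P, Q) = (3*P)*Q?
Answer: 1210274521/3969 ≈ 3.0493e+5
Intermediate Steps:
a(P, Q) = 3*P*Q
K(R) = -22*R² (K(R) = (R + 3*R*(-4))*(R + R) = (R - 12*R)*(2*R) = (-11*R)*(2*R) = -22*R²)
(K(-5) + (-44/21 + 7/(-63)))² = (-22*(-5)² + (-44/21 + 7/(-63)))² = (-22*25 + (-44*1/21 + 7*(-1/63)))² = (-550 + (-44/21 - ⅑))² = (-550 - 139/63)² = (-34789/63)² = 1210274521/3969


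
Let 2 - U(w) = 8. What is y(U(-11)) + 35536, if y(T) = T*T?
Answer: 35572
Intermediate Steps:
U(w) = -6 (U(w) = 2 - 1*8 = 2 - 8 = -6)
y(T) = T**2
y(U(-11)) + 35536 = (-6)**2 + 35536 = 36 + 35536 = 35572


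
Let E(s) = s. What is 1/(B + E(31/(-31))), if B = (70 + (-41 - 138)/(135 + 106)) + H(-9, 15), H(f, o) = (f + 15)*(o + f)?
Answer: 241/25126 ≈ 0.0095917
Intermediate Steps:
H(f, o) = (15 + f)*(f + o)
B = 25367/241 (B = (70 + (-41 - 138)/(135 + 106)) + ((-9)**2 + 15*(-9) + 15*15 - 9*15) = (70 - 179/241) + (81 - 135 + 225 - 135) = (70 - 179*1/241) + 36 = (70 - 179/241) + 36 = 16691/241 + 36 = 25367/241 ≈ 105.26)
1/(B + E(31/(-31))) = 1/(25367/241 + 31/(-31)) = 1/(25367/241 + 31*(-1/31)) = 1/(25367/241 - 1) = 1/(25126/241) = 241/25126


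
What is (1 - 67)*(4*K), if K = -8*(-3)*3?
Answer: -19008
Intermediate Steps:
K = 72 (K = -2*(-12)*3 = 24*3 = 72)
(1 - 67)*(4*K) = (1 - 67)*(4*72) = -66*288 = -19008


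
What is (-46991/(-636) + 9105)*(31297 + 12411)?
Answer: 63789323717/159 ≈ 4.0119e+8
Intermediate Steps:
(-46991/(-636) + 9105)*(31297 + 12411) = (-46991*(-1/636) + 9105)*43708 = (46991/636 + 9105)*43708 = (5837771/636)*43708 = 63789323717/159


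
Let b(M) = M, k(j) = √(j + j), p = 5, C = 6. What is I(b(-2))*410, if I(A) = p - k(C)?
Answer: 2050 - 820*√3 ≈ 629.72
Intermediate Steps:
k(j) = √2*√j (k(j) = √(2*j) = √2*√j)
I(A) = 5 - 2*√3 (I(A) = 5 - √2*√6 = 5 - 2*√3)
I(b(-2))*410 = (5 - 2*√3)*410 = 2050 - 820*√3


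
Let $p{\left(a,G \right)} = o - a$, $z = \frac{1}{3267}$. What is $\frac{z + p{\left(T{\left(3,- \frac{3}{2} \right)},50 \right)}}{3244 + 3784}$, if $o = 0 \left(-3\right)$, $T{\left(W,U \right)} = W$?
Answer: $- \frac{350}{820017} \approx -0.00042682$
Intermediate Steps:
$z = \frac{1}{3267} \approx 0.00030609$
$o = 0$
$p{\left(a,G \right)} = - a$ ($p{\left(a,G \right)} = 0 - a = - a$)
$\frac{z + p{\left(T{\left(3,- \frac{3}{2} \right)},50 \right)}}{3244 + 3784} = \frac{\frac{1}{3267} - 3}{3244 + 3784} = \frac{\frac{1}{3267} - 3}{7028} = \left(- \frac{9800}{3267}\right) \frac{1}{7028} = - \frac{350}{820017}$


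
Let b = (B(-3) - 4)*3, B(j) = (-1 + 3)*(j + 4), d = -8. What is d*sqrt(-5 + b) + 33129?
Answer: 33129 - 8*I*sqrt(11) ≈ 33129.0 - 26.533*I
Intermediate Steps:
B(j) = 8 + 2*j (B(j) = 2*(4 + j) = 8 + 2*j)
b = -6 (b = ((8 + 2*(-3)) - 4)*3 = ((8 - 6) - 4)*3 = (2 - 4)*3 = -2*3 = -6)
d*sqrt(-5 + b) + 33129 = -8*sqrt(-5 - 6) + 33129 = -8*I*sqrt(11) + 33129 = 33129 - 8*I*sqrt(11)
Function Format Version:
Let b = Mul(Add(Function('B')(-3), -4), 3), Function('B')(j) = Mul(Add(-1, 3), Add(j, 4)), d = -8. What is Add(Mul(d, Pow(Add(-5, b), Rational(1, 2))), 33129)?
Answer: Add(33129, Mul(-8, I, Pow(11, Rational(1, 2)))) ≈ Add(33129., Mul(-26.533, I))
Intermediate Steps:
Function('B')(j) = Add(8, Mul(2, j)) (Function('B')(j) = Mul(2, Add(4, j)) = Add(8, Mul(2, j)))
b = -6 (b = Mul(Add(Add(8, Mul(2, -3)), -4), 3) = Mul(Add(Add(8, -6), -4), 3) = Mul(Add(2, -4), 3) = Mul(-2, 3) = -6)
Add(Mul(d, Pow(Add(-5, b), Rational(1, 2))), 33129) = Add(Mul(-8, Pow(Add(-5, -6), Rational(1, 2))), 33129) = Add(Mul(-8, Pow(-11, Rational(1, 2))), 33129) = Add(Mul(-8, Mul(I, Pow(11, Rational(1, 2)))), 33129) = Add(Mul(-8, I, Pow(11, Rational(1, 2))), 33129) = Add(33129, Mul(-8, I, Pow(11, Rational(1, 2))))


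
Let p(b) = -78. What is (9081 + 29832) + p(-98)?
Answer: 38835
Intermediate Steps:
(9081 + 29832) + p(-98) = (9081 + 29832) - 78 = 38913 - 78 = 38835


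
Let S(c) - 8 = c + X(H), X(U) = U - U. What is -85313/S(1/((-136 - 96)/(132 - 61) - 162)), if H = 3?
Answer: -1001062742/93801 ≈ -10672.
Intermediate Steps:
X(U) = 0
S(c) = 8 + c (S(c) = 8 + (c + 0) = 8 + c)
-85313/S(1/((-136 - 96)/(132 - 61) - 162)) = -85313/(8 + 1/((-136 - 96)/(132 - 61) - 162)) = -85313/(8 + 1/(-232/71 - 162)) = -85313/(8 + 1/(-11734/71)) = -85313/(8 - 71/11734) = -85313/93801/11734 = -85313*11734/93801 = -1001062742/93801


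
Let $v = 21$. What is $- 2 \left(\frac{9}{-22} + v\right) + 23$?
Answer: $- \frac{200}{11} \approx -18.182$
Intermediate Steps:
$- 2 \left(\frac{9}{-22} + v\right) + 23 = - 2 \left(\frac{9}{-22} + 21\right) + 23 = - 2 \left(9 \left(- \frac{1}{22}\right) + 21\right) + 23 = - 2 \left(- \frac{9}{22} + 21\right) + 23 = \left(-2\right) \frac{453}{22} + 23 = - \frac{453}{11} + 23 = - \frac{200}{11}$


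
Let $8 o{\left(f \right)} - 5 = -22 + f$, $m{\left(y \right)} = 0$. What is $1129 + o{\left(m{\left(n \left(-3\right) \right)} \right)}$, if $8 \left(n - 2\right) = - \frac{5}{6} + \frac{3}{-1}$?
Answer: $\frac{9015}{8} \approx 1126.9$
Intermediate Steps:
$n = \frac{73}{48}$ ($n = 2 + \frac{- \frac{5}{6} + \frac{3}{-1}}{8} = 2 + \frac{\left(-5\right) \frac{1}{6} + 3 \left(-1\right)}{8} = 2 + \frac{- \frac{5}{6} - 3}{8} = 2 + \frac{1}{8} \left(- \frac{23}{6}\right) = 2 - \frac{23}{48} = \frac{73}{48} \approx 1.5208$)
$o{\left(f \right)} = - \frac{17}{8} + \frac{f}{8}$ ($o{\left(f \right)} = \frac{5}{8} + \frac{-22 + f}{8} = \frac{5}{8} + \left(- \frac{11}{4} + \frac{f}{8}\right) = - \frac{17}{8} + \frac{f}{8}$)
$1129 + o{\left(m{\left(n \left(-3\right) \right)} \right)} = 1129 + \left(- \frac{17}{8} + \frac{1}{8} \cdot 0\right) = 1129 + \left(- \frac{17}{8} + 0\right) = 1129 - \frac{17}{8} = \frac{9015}{8}$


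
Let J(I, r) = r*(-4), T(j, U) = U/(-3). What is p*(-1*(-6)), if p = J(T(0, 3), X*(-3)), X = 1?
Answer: 72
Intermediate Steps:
T(j, U) = -U/3 (T(j, U) = U*(-1/3) = -U/3)
J(I, r) = -4*r
p = 12 (p = -4*(-3) = 12)
p*(-1*(-6)) = 12*(-1*(-6)) = 12*6 = 72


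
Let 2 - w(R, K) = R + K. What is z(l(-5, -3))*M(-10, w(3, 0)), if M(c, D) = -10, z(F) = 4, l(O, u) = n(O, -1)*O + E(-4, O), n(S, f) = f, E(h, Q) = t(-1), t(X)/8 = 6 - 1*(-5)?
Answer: -40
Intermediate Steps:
t(X) = 88 (t(X) = 8*(6 - 1*(-5)) = 8*(6 + 5) = 8*11 = 88)
E(h, Q) = 88
w(R, K) = 2 - K - R (w(R, K) = 2 - (R + K) = 2 - (K + R) = 2 + (-K - R) = 2 - K - R)
l(O, u) = 88 - O (l(O, u) = -O + 88 = 88 - O)
z(l(-5, -3))*M(-10, w(3, 0)) = 4*(-10) = -40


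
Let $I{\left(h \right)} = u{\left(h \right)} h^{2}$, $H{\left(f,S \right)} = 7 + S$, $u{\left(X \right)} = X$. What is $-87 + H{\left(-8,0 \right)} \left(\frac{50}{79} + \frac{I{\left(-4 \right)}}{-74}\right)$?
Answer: $- \frac{223655}{2923} \approx -76.516$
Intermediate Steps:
$I{\left(h \right)} = h^{3}$ ($I{\left(h \right)} = h h^{2} = h^{3}$)
$-87 + H{\left(-8,0 \right)} \left(\frac{50}{79} + \frac{I{\left(-4 \right)}}{-74}\right) = -87 + \left(7 + 0\right) \left(\frac{50}{79} + \frac{\left(-4\right)^{3}}{-74}\right) = -87 + 7 \left(50 \cdot \frac{1}{79} - - \frac{32}{37}\right) = -87 + 7 \left(\frac{50}{79} + \frac{32}{37}\right) = -87 + 7 \cdot \frac{4378}{2923} = -87 + \frac{30646}{2923} = - \frac{223655}{2923}$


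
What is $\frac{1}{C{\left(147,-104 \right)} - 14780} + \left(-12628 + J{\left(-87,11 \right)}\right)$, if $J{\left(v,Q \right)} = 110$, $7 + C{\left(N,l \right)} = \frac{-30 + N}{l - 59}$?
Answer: $- \frac{30173362327}{2410398} \approx -12518.0$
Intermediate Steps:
$C{\left(N,l \right)} = -7 + \frac{-30 + N}{-59 + l}$ ($C{\left(N,l \right)} = -7 + \frac{-30 + N}{l - 59} = -7 + \frac{-30 + N}{-59 + l}$)
$\frac{1}{C{\left(147,-104 \right)} - 14780} + \left(-12628 + J{\left(-87,11 \right)}\right) = \frac{1}{\frac{383 + 147 - -728}{-59 - 104} - 14780} + \left(-12628 + 110\right) = \frac{1}{\frac{383 + 147 + 728}{-163} - 14780} - 12518 = \frac{1}{\left(- \frac{1}{163}\right) 1258 - 14780} - 12518 = \frac{1}{- \frac{1258}{163} - 14780} - 12518 = \frac{1}{- \frac{2410398}{163}} - 12518 = - \frac{163}{2410398} - 12518 = - \frac{30173362327}{2410398}$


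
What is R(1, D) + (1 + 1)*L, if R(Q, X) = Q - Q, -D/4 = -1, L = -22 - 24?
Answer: -92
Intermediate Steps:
L = -46
D = 4 (D = -4*(-1) = 4)
R(Q, X) = 0
R(1, D) + (1 + 1)*L = 0 + (1 + 1)*(-46) = 0 + 2*(-46) = 0 - 92 = -92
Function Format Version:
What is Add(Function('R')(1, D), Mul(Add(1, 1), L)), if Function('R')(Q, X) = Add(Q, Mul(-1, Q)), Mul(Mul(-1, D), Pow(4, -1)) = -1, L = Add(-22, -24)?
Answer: -92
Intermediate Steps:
L = -46
D = 4 (D = Mul(-4, -1) = 4)
Function('R')(Q, X) = 0
Add(Function('R')(1, D), Mul(Add(1, 1), L)) = Add(0, Mul(Add(1, 1), -46)) = Add(0, Mul(2, -46)) = Add(0, -92) = -92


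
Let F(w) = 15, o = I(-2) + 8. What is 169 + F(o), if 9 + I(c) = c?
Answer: 184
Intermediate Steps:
I(c) = -9 + c
o = -3 (o = (-9 - 2) + 8 = -11 + 8 = -3)
169 + F(o) = 169 + 15 = 184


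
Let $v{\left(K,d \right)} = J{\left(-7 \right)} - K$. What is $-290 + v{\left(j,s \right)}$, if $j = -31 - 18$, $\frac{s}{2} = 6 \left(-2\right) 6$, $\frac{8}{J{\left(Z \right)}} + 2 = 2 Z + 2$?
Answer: $- \frac{1691}{7} \approx -241.57$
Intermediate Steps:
$J{\left(Z \right)} = \frac{4}{Z}$ ($J{\left(Z \right)} = \frac{8}{-2 + \left(2 Z + 2\right)} = \frac{8}{-2 + \left(2 + 2 Z\right)} = \frac{8}{2 Z} = 8 \frac{1}{2 Z} = \frac{4}{Z}$)
$s = -144$ ($s = 2 \cdot 6 \left(-2\right) 6 = 2 \left(\left(-12\right) 6\right) = 2 \left(-72\right) = -144$)
$j = -49$
$v{\left(K,d \right)} = - \frac{4}{7} - K$ ($v{\left(K,d \right)} = \frac{4}{-7} - K = 4 \left(- \frac{1}{7}\right) - K = - \frac{4}{7} - K$)
$-290 + v{\left(j,s \right)} = -290 - - \frac{339}{7} = -290 + \left(- \frac{4}{7} + 49\right) = -290 + \frac{339}{7} = - \frac{1691}{7}$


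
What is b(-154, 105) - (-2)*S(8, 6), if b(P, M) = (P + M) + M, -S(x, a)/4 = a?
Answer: 8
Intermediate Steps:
S(x, a) = -4*a
b(P, M) = P + 2*M (b(P, M) = (M + P) + M = P + 2*M)
b(-154, 105) - (-2)*S(8, 6) = (-154 + 2*105) - (-2)*(-4*6) = (-154 + 210) - (-2)*(-24) = 56 - 1*48 = 56 - 48 = 8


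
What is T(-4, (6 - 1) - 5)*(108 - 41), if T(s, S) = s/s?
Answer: 67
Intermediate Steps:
T(s, S) = 1
T(-4, (6 - 1) - 5)*(108 - 41) = 1*(108 - 41) = 1*67 = 67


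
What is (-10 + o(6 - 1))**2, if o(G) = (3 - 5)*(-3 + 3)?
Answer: 100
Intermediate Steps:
o(G) = 0 (o(G) = -2*0 = 0)
(-10 + o(6 - 1))**2 = (-10 + 0)**2 = (-10)**2 = 100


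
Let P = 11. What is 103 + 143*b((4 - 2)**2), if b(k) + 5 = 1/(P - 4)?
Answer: -4141/7 ≈ -591.57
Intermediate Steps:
b(k) = -34/7 (b(k) = -5 + 1/(11 - 4) = -5 + 1/7 = -34/7)
103 + 143*b((4 - 2)**2) = 103 + 143*(-34/7) = 103 - 4862/7 = -4141/7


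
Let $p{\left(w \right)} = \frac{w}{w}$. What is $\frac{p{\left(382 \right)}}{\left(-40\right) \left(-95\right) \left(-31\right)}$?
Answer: $- \frac{1}{117800} \approx -8.489 \cdot 10^{-6}$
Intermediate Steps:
$p{\left(w \right)} = 1$
$\frac{p{\left(382 \right)}}{\left(-40\right) \left(-95\right) \left(-31\right)} = 1 \frac{1}{\left(-40\right) \left(-95\right) \left(-31\right)} = 1 \frac{1}{3800 \left(-31\right)} = 1 \frac{1}{-117800} = 1 \left(- \frac{1}{117800}\right) = - \frac{1}{117800}$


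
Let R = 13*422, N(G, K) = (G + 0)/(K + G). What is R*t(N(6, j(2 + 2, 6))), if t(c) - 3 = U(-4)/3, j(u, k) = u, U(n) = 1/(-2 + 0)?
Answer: 46631/3 ≈ 15544.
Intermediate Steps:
U(n) = -½ (U(n) = 1/(-2) = -½)
N(G, K) = G/(G + K)
t(c) = 17/6 (t(c) = 3 - ½/3 = 3 - ½*⅓ = 3 - ⅙ = 17/6)
R = 5486
R*t(N(6, j(2 + 2, 6))) = 5486*(17/6) = 46631/3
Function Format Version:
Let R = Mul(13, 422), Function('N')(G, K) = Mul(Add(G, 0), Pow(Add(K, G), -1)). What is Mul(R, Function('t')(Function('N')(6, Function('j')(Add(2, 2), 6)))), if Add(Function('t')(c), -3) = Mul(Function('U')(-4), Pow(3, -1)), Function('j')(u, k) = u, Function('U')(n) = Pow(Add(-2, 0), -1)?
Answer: Rational(46631, 3) ≈ 15544.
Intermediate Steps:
Function('U')(n) = Rational(-1, 2) (Function('U')(n) = Pow(-2, -1) = Rational(-1, 2))
Function('N')(G, K) = Mul(G, Pow(Add(G, K), -1))
Function('t')(c) = Rational(17, 6) (Function('t')(c) = Add(3, Mul(Rational(-1, 2), Pow(3, -1))) = Add(3, Mul(Rational(-1, 2), Rational(1, 3))) = Add(3, Rational(-1, 6)) = Rational(17, 6))
R = 5486
Mul(R, Function('t')(Function('N')(6, Function('j')(Add(2, 2), 6)))) = Mul(5486, Rational(17, 6)) = Rational(46631, 3)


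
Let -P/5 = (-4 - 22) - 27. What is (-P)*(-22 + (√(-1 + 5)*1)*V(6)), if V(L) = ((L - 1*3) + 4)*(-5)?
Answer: 24380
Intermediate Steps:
V(L) = -5 - 5*L (V(L) = ((L - 3) + 4)*(-5) = ((-3 + L) + 4)*(-5) = (1 + L)*(-5) = -5 - 5*L)
P = 265 (P = -5*((-4 - 22) - 27) = -5*(-26 - 27) = -5*(-53) = 265)
(-P)*(-22 + (√(-1 + 5)*1)*V(6)) = (-1*265)*(-22 + (√(-1 + 5)*1)*(-5 - 5*6)) = -265*(-22 + (√4*1)*(-5 - 30)) = -265*(-22 + (2*1)*(-35)) = -265*(-22 + 2*(-35)) = -265*(-22 - 70) = -265*(-92) = 24380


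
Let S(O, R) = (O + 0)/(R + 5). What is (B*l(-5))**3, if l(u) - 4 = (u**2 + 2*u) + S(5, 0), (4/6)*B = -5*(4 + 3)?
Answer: -1157625000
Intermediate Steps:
S(O, R) = O/(5 + R)
B = -105/2 (B = 3*(-5*(4 + 3))/2 = 3*(-5*7)/2 = (3/2)*(-35) = -105/2 ≈ -52.500)
l(u) = 5 + u**2 + 2*u (l(u) = 4 + ((u**2 + 2*u) + 5/(5 + 0)) = 4 + ((u**2 + 2*u) + 5/5) = 4 + ((u**2 + 2*u) + 5*(1/5)) = 4 + ((u**2 + 2*u) + 1) = 4 + (1 + u**2 + 2*u) = 5 + u**2 + 2*u)
(B*l(-5))**3 = (-105*(5 + (-5)**2 + 2*(-5))/2)**3 = (-105*(5 + 25 - 10)/2)**3 = (-105/2*20)**3 = (-1050)**3 = -1157625000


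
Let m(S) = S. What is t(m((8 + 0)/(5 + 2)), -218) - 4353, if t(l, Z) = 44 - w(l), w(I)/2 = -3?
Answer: -4303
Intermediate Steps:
w(I) = -6 (w(I) = 2*(-3) = -6)
t(l, Z) = 50 (t(l, Z) = 44 - 1*(-6) = 44 + 6 = 50)
t(m((8 + 0)/(5 + 2)), -218) - 4353 = 50 - 4353 = -4303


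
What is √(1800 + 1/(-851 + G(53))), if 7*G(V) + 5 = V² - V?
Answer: √377574742/458 ≈ 42.426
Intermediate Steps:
G(V) = -5/7 - V/7 + V²/7 (G(V) = -5/7 + (V² - V)/7 = -5/7 + (-V/7 + V²/7) = -5/7 - V/7 + V²/7)
√(1800 + 1/(-851 + G(53))) = √(1800 + 1/(-851 + (-5/7 - ⅐*53 + (⅐)*53²))) = √(1800 + 1/(-851 + (-5/7 - 53/7 + (⅐)*2809))) = √(1800 + 1/(-851 + (-5/7 - 53/7 + 2809/7))) = √(1800 + 1/(-851 + 393)) = √(1800 + 1/(-458)) = √(1800 - 1/458) = √(824399/458) = √377574742/458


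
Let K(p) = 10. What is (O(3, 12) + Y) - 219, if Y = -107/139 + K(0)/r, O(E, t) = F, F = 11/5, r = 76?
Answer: -5742543/26410 ≈ -217.44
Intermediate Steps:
F = 11/5 (F = 11*(1/5) = 11/5 ≈ 2.2000)
O(E, t) = 11/5
Y = -3371/5282 (Y = -107/139 + 10/76 = -107*1/139 + 10*(1/76) = -107/139 + 5/38 = -3371/5282 ≈ -0.63821)
(O(3, 12) + Y) - 219 = (11/5 - 3371/5282) - 219 = 41247/26410 - 219 = -5742543/26410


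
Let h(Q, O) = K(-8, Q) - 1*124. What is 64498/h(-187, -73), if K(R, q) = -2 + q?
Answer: -64498/313 ≈ -206.06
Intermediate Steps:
h(Q, O) = -126 + Q (h(Q, O) = (-2 + Q) - 1*124 = (-2 + Q) - 124 = -126 + Q)
64498/h(-187, -73) = 64498/(-126 - 187) = 64498/(-313) = 64498*(-1/313) = -64498/313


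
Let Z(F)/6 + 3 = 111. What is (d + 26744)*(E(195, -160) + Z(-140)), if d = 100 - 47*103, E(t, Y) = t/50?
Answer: 143437557/10 ≈ 1.4344e+7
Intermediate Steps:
E(t, Y) = t/50 (E(t, Y) = t*(1/50) = t/50)
Z(F) = 648 (Z(F) = -18 + 6*111 = -18 + 666 = 648)
d = -4741 (d = 100 - 4841 = -4741)
(d + 26744)*(E(195, -160) + Z(-140)) = (-4741 + 26744)*((1/50)*195 + 648) = 22003*(39/10 + 648) = 22003*(6519/10) = 143437557/10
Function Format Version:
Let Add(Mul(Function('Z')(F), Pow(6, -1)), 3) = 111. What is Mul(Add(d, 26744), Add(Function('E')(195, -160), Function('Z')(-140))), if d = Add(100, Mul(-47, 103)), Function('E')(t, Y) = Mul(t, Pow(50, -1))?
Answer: Rational(143437557, 10) ≈ 1.4344e+7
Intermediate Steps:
Function('E')(t, Y) = Mul(Rational(1, 50), t) (Function('E')(t, Y) = Mul(t, Rational(1, 50)) = Mul(Rational(1, 50), t))
Function('Z')(F) = 648 (Function('Z')(F) = Add(-18, Mul(6, 111)) = Add(-18, 666) = 648)
d = -4741 (d = Add(100, -4841) = -4741)
Mul(Add(d, 26744), Add(Function('E')(195, -160), Function('Z')(-140))) = Mul(Add(-4741, 26744), Add(Mul(Rational(1, 50), 195), 648)) = Mul(22003, Add(Rational(39, 10), 648)) = Mul(22003, Rational(6519, 10)) = Rational(143437557, 10)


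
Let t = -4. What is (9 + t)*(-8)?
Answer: -40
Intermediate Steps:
(9 + t)*(-8) = (9 - 4)*(-8) = 5*(-8) = -40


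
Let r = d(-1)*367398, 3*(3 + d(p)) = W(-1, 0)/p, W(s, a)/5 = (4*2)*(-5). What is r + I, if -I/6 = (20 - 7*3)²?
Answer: 23391000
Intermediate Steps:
W(s, a) = -200 (W(s, a) = 5*((4*2)*(-5)) = 5*(8*(-5)) = 5*(-40) = -200)
d(p) = -3 - 200/(3*p) (d(p) = -3 + (-200/p)/3 = -3 - 200/(3*p))
r = 23391006 (r = (-3 - 200/3/(-1))*367398 = (-3 - 200/3*(-1))*367398 = (-3 + 200/3)*367398 = (191/3)*367398 = 23391006)
I = -6 (I = -6*(20 - 7*3)² = -6*(20 - 21)² = -6*(-1)² = -6*1 = -6)
r + I = 23391006 - 6 = 23391000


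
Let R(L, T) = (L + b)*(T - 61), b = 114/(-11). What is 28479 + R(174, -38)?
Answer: 12279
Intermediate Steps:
b = -114/11 (b = 114*(-1/11) = -114/11 ≈ -10.364)
R(L, T) = (-61 + T)*(-114/11 + L) (R(L, T) = (L - 114/11)*(T - 61) = (-114/11 + L)*(-61 + T) = (-61 + T)*(-114/11 + L))
28479 + R(174, -38) = 28479 + (6954/11 - 61*174 - 114/11*(-38) + 174*(-38)) = 28479 + (6954/11 - 10614 + 4332/11 - 6612) = 28479 - 16200 = 12279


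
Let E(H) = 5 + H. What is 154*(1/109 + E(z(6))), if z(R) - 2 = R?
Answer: 218372/109 ≈ 2003.4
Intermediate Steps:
z(R) = 2 + R
154*(1/109 + E(z(6))) = 154*(1/109 + (5 + (2 + 6))) = 154*(1/109 + (5 + 8)) = 154*(1/109 + 13) = 154*(1418/109) = 218372/109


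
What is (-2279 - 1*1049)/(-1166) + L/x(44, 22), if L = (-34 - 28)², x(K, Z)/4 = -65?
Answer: -452103/37895 ≈ -11.930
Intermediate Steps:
x(K, Z) = -260 (x(K, Z) = 4*(-65) = -260)
L = 3844 (L = (-62)² = 3844)
(-2279 - 1*1049)/(-1166) + L/x(44, 22) = (-2279 - 1*1049)/(-1166) + 3844/(-260) = (-2279 - 1049)*(-1/1166) + 3844*(-1/260) = -3328*(-1/1166) - 961/65 = 1664/583 - 961/65 = -452103/37895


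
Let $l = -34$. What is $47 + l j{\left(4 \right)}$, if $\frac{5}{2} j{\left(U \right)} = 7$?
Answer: $- \frac{241}{5} \approx -48.2$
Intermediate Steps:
$j{\left(U \right)} = \frac{14}{5}$ ($j{\left(U \right)} = \frac{2}{5} \cdot 7 = \frac{14}{5}$)
$47 + l j{\left(4 \right)} = 47 - \frac{476}{5} = - \frac{241}{5}$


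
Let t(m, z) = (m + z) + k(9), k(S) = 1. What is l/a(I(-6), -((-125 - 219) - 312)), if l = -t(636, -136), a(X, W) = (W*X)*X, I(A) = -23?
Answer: -501/347024 ≈ -0.0014437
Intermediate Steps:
a(X, W) = W*X²
t(m, z) = 1 + m + z (t(m, z) = (m + z) + 1 = 1 + m + z)
l = -501 (l = -(1 + 636 - 136) = -1*501 = -501)
l/a(I(-6), -((-125 - 219) - 312)) = -501*(-1/(529*((-125 - 219) - 312))) = -501*(-1/(529*(-344 - 312))) = -501/(-1*(-656)*529) = -501/(656*529) = -501/347024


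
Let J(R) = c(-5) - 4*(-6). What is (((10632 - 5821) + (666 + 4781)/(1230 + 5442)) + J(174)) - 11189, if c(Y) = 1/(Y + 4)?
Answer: -42395113/6672 ≈ -6354.2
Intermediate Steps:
c(Y) = 1/(4 + Y)
J(R) = 23 (J(R) = 1/(4 - 5) - 4*(-6) = 1/(-1) + 24 = -1 + 24 = 23)
(((10632 - 5821) + (666 + 4781)/(1230 + 5442)) + J(174)) - 11189 = (((10632 - 5821) + (666 + 4781)/(1230 + 5442)) + 23) - 11189 = ((4811 + 5447/6672) + 23) - 11189 = (32104439/6672 + 23) - 11189 = 32257895/6672 - 11189 = -42395113/6672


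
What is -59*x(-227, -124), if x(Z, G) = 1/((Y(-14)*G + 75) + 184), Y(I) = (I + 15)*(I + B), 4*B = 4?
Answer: -59/1871 ≈ -0.031534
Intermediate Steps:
B = 1 (B = (¼)*4 = 1)
Y(I) = (1 + I)*(15 + I) (Y(I) = (I + 15)*(I + 1) = (15 + I)*(1 + I) = (1 + I)*(15 + I))
x(Z, G) = 1/(259 - 13*G) (x(Z, G) = 1/(((15 + (-14)² + 16*(-14))*G + 75) + 184) = 1/(((15 + 196 - 224)*G + 75) + 184) = 1/((-13*G + 75) + 184) = 1/((75 - 13*G) + 184) = 1/(259 - 13*G))
-59*x(-227, -124) = -(-59)/(-259 + 13*(-124)) = -(-59)/(-259 - 1612) = -(-59)/(-1871) = -(-59)*(-1)/1871 = -59*1/1871 = -59/1871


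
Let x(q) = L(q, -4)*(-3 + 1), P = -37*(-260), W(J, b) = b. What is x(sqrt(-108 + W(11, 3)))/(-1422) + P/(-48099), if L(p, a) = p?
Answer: -9620/48099 + I*sqrt(105)/711 ≈ -0.2 + 0.014412*I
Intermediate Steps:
P = 9620
x(q) = -2*q (x(q) = q*(-3 + 1) = q*(-2) = -2*q)
x(sqrt(-108 + W(11, 3)))/(-1422) + P/(-48099) = -2*sqrt(-108 + 3)/(-1422) + 9620/(-48099) = -2*I*sqrt(105)*(-1/1422) + 9620*(-1/48099) = -2*I*sqrt(105)*(-1/1422) - 9620/48099 = I*sqrt(105)/711 - 9620/48099 = -9620/48099 + I*sqrt(105)/711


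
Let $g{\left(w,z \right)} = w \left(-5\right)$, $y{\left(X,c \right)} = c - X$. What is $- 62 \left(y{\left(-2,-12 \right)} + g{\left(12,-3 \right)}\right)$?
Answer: $4340$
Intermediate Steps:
$g{\left(w,z \right)} = - 5 w$
$- 62 \left(y{\left(-2,-12 \right)} + g{\left(12,-3 \right)}\right) = - 62 \left(\left(-12 - -2\right) - 60\right) = - 62 \left(\left(-12 + 2\right) - 60\right) = - 62 \left(-10 - 60\right) = \left(-62\right) \left(-70\right) = 4340$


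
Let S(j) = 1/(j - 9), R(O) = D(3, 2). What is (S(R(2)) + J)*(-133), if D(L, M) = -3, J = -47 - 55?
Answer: 162925/12 ≈ 13577.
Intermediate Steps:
J = -102
R(O) = -3
S(j) = 1/(-9 + j)
(S(R(2)) + J)*(-133) = (1/(-9 - 3) - 102)*(-133) = (1/(-12) - 102)*(-133) = (-1/12 - 102)*(-133) = -1225/12*(-133) = 162925/12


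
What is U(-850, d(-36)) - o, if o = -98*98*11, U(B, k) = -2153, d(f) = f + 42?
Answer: 103491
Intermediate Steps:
d(f) = 42 + f
o = -105644 (o = -9604*11 = -105644)
U(-850, d(-36)) - o = -2153 - 1*(-105644) = -2153 + 105644 = 103491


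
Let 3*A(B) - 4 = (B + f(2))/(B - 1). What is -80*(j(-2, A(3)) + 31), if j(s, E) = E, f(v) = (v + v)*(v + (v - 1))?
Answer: -8360/3 ≈ -2786.7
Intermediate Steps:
f(v) = 2*v*(-1 + 2*v) (f(v) = (2*v)*(v + (-1 + v)) = (2*v)*(-1 + 2*v) = 2*v*(-1 + 2*v))
A(B) = 4/3 + (12 + B)/(3*(-1 + B)) (A(B) = 4/3 + ((B + 2*2*(-1 + 2*2))/(B - 1))/3 = 4/3 + ((B + 2*2*(-1 + 4))/(-1 + B))/3 = 4/3 + ((B + 2*2*3)/(-1 + B))/3 = 4/3 + ((B + 12)/(-1 + B))/3 = 4/3 + ((12 + B)/(-1 + B))/3 = 4/3 + (12 + B)/(3*(-1 + B)))
-80*(j(-2, A(3)) + 31) = -80*((8 + 5*3)/(3*(-1 + 3)) + 31) = -80*((⅓)*(8 + 15)/2 + 31) = -80*((⅓)*(½)*23 + 31) = -80*(23/6 + 31) = -80*209/6 = -8360/3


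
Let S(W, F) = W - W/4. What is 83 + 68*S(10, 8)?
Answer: 593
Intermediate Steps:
S(W, F) = 3*W/4 (S(W, F) = W - W/4 = 3*W/4)
83 + 68*S(10, 8) = 83 + 68*((¾)*10) = 83 + 68*(15/2) = 83 + 510 = 593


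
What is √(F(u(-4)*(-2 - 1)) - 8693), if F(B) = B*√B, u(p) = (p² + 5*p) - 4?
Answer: √(-8693 + 48*√6) ≈ 92.604*I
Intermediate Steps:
u(p) = -4 + p² + 5*p
F(B) = B^(3/2)
√(F(u(-4)*(-2 - 1)) - 8693) = √(((-4 + (-4)² + 5*(-4))*(-2 - 1))^(3/2) - 8693) = √(((-4 + 16 - 20)*(-3))^(3/2) - 8693) = √((-8*(-3))^(3/2) - 8693) = √(24^(3/2) - 8693) = √(48*√6 - 8693) = √(-8693 + 48*√6)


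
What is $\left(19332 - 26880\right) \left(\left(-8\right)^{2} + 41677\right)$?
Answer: $-315061068$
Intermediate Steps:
$\left(19332 - 26880\right) \left(\left(-8\right)^{2} + 41677\right) = - 7548 \left(64 + 41677\right) = \left(-7548\right) 41741 = -315061068$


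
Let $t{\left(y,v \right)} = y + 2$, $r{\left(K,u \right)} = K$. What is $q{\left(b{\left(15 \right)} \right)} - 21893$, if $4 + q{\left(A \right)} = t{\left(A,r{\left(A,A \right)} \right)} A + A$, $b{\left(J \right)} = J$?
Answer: $-21627$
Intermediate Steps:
$t{\left(y,v \right)} = 2 + y$
$q{\left(A \right)} = -4 + A + A \left(2 + A\right)$ ($q{\left(A \right)} = -4 + \left(\left(2 + A\right) A + A\right) = -4 + \left(A \left(2 + A\right) + A\right) = -4 + \left(A + A \left(2 + A\right)\right) = -4 + A + A \left(2 + A\right)$)
$q{\left(b{\left(15 \right)} \right)} - 21893 = \left(-4 + 15 + 15 \left(2 + 15\right)\right) - 21893 = \left(-4 + 15 + 15 \cdot 17\right) - 21893 = \left(-4 + 15 + 255\right) - 21893 = 266 - 21893 = -21627$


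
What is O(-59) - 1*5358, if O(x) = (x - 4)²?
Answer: -1389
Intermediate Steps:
O(x) = (-4 + x)²
O(-59) - 1*5358 = (-4 - 59)² - 1*5358 = (-63)² - 5358 = 3969 - 5358 = -1389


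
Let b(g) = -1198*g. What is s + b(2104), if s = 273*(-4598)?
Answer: -3775846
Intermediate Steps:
s = -1255254
s + b(2104) = -1255254 - 1198*2104 = -1255254 - 2520592 = -3775846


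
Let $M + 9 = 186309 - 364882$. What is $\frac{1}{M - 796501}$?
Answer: $- \frac{1}{975083} \approx -1.0256 \cdot 10^{-6}$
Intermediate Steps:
$M = -178582$ ($M = -9 + \left(186309 - 364882\right) = -9 - 178573 = -178582$)
$\frac{1}{M - 796501} = \frac{1}{-178582 - 796501} = \frac{1}{-975083} = - \frac{1}{975083}$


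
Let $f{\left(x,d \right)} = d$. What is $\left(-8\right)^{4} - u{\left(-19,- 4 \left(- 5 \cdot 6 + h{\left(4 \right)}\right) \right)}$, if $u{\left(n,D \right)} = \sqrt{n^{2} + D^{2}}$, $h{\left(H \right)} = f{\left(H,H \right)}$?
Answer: $4096 - \sqrt{11177} \approx 3990.3$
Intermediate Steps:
$h{\left(H \right)} = H$
$u{\left(n,D \right)} = \sqrt{D^{2} + n^{2}}$
$\left(-8\right)^{4} - u{\left(-19,- 4 \left(- 5 \cdot 6 + h{\left(4 \right)}\right) \right)} = \left(-8\right)^{4} - \sqrt{\left(- 4 \left(- 5 \cdot 6 + 4\right)\right)^{2} + \left(-19\right)^{2}} = 4096 - \sqrt{\left(- 4 \left(\left(-1\right) 30 + 4\right)\right)^{2} + 361} = 4096 - \sqrt{\left(- 4 \left(-30 + 4\right)\right)^{2} + 361} = 4096 - \sqrt{\left(\left(-4\right) \left(-26\right)\right)^{2} + 361} = 4096 - \sqrt{104^{2} + 361} = 4096 - \sqrt{10816 + 361} = 4096 - \sqrt{11177}$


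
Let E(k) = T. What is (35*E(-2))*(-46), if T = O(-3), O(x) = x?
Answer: 4830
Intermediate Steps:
T = -3
E(k) = -3
(35*E(-2))*(-46) = (35*(-3))*(-46) = -105*(-46) = 4830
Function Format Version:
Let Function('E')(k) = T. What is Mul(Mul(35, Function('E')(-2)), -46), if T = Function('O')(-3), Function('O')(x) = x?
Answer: 4830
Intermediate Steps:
T = -3
Function('E')(k) = -3
Mul(Mul(35, Function('E')(-2)), -46) = Mul(Mul(35, -3), -46) = Mul(-105, -46) = 4830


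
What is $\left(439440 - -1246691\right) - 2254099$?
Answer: $-567968$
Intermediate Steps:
$\left(439440 - -1246691\right) - 2254099 = \left(439440 + 1246691\right) - 2254099 = 1686131 - 2254099 = -567968$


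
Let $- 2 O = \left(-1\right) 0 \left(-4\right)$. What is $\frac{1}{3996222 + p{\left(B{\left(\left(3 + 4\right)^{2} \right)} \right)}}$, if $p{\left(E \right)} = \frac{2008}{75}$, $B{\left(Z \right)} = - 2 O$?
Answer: $\frac{75}{299718658} \approx 2.5023 \cdot 10^{-7}$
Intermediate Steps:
$O = 0$ ($O = - \frac{\left(-1\right) 0 \left(-4\right)}{2} = - \frac{0 \left(-4\right)}{2} = \left(- \frac{1}{2}\right) 0 = 0$)
$B{\left(Z \right)} = 0$ ($B{\left(Z \right)} = \left(-2\right) 0 = 0$)
$p{\left(E \right)} = \frac{2008}{75}$ ($p{\left(E \right)} = 2008 \cdot \frac{1}{75} = \frac{2008}{75}$)
$\frac{1}{3996222 + p{\left(B{\left(\left(3 + 4\right)^{2} \right)} \right)}} = \frac{1}{3996222 + \frac{2008}{75}} = \frac{1}{\frac{299718658}{75}} = \frac{75}{299718658}$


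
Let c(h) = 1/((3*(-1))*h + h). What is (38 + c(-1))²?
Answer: 5929/4 ≈ 1482.3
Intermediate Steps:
c(h) = -1/(2*h) (c(h) = 1/(-3*h + h) = 1/(-2*h) = -1/(2*h))
(38 + c(-1))² = (38 - ½/(-1))² = (38 - ½*(-1))² = (38 + ½)² = (77/2)² = 5929/4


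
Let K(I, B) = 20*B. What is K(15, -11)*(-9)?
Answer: 1980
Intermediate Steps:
K(15, -11)*(-9) = (20*(-11))*(-9) = -220*(-9) = 1980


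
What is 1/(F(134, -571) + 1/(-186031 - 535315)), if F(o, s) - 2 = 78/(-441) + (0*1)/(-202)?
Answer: 106037862/193320581 ≈ 0.54851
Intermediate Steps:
F(o, s) = 268/147 (F(o, s) = 2 + (78/(-441) + (0*1)/(-202)) = 2 + (78*(-1/441) + 0*(-1/202)) = 2 + (-26/147 + 0) = 2 - 26/147 = 268/147)
1/(F(134, -571) + 1/(-186031 - 535315)) = 1/(268/147 + 1/(-186031 - 535315)) = 1/(268/147 + 1/(-721346)) = 1/(268/147 - 1/721346) = 1/(193320581/106037862) = 106037862/193320581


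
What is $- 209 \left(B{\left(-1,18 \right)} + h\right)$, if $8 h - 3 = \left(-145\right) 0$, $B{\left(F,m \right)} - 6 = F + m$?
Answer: $- \frac{39083}{8} \approx -4885.4$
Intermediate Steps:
$B{\left(F,m \right)} = 6 + F + m$ ($B{\left(F,m \right)} = 6 + \left(F + m\right) = 6 + F + m$)
$h = \frac{3}{8}$ ($h = \frac{3}{8} + \frac{\left(-145\right) 0}{8} = \frac{3}{8} + \frac{1}{8} \cdot 0 = \frac{3}{8} + 0 = \frac{3}{8} \approx 0.375$)
$- 209 \left(B{\left(-1,18 \right)} + h\right) = - 209 \left(\left(6 - 1 + 18\right) + \frac{3}{8}\right) = - 209 \left(23 + \frac{3}{8}\right) = \left(-209\right) \frac{187}{8} = - \frac{39083}{8}$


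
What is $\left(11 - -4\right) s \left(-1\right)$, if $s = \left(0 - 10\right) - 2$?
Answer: $180$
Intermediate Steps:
$s = -12$ ($s = \left(0 - 10\right) - 2 = -10 - 2 = -12$)
$\left(11 - -4\right) s \left(-1\right) = \left(11 - -4\right) \left(-12\right) \left(-1\right) = \left(11 + 4\right) \left(-12\right) \left(-1\right) = 15 \left(-12\right) \left(-1\right) = \left(-180\right) \left(-1\right) = 180$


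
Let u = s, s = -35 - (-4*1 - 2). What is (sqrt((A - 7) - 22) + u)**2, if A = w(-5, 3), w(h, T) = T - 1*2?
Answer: 813 - 116*I*sqrt(7) ≈ 813.0 - 306.91*I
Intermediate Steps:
w(h, T) = -2 + T (w(h, T) = T - 2 = -2 + T)
A = 1 (A = -2 + 3 = 1)
s = -29 (s = -35 - (-4 - 2) = -35 - 1*(-6) = -35 + 6 = -29)
u = -29
(sqrt((A - 7) - 22) + u)**2 = (sqrt((1 - 7) - 22) - 29)**2 = (sqrt(-6 - 22) - 29)**2 = (sqrt(-28) - 29)**2 = (2*I*sqrt(7) - 29)**2 = (-29 + 2*I*sqrt(7))**2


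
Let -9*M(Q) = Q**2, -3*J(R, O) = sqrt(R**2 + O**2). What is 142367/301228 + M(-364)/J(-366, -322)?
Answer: 142367/301228 + 2548*sqrt(59410)/6855 ≈ 91.071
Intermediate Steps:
J(R, O) = -sqrt(O**2 + R**2)/3 (J(R, O) = -sqrt(R**2 + O**2)/3 = -sqrt(O**2 + R**2)/3)
M(Q) = -Q**2/9
142367/301228 + M(-364)/J(-366, -322) = 142367/301228 + (-1/9*(-364)**2)/((-sqrt((-322)**2 + (-366)**2)/3)) = 142367*(1/301228) + (-1/9*132496)/((-sqrt(103684 + 133956)/3)) = 142367/301228 - 132496*(-3*sqrt(59410)/118820)/9 = 142367/301228 - (-2548)*sqrt(59410)/6855 = 142367/301228 + 2548*sqrt(59410)/6855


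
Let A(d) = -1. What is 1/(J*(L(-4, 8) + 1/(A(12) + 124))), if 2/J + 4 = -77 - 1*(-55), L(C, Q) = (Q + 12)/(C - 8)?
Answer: 533/68 ≈ 7.8382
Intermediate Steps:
L(C, Q) = (12 + Q)/(-8 + C)
J = -1/13 (J = 2/(-4 + (-77 - 1*(-55))) = 2/(-4 + (-77 + 55)) = 2/(-4 - 22) = 2/(-26) = 2*(-1/26) = -1/13 ≈ -0.076923)
1/(J*(L(-4, 8) + 1/(A(12) + 124))) = 1/(-((12 + 8)/(-8 - 4) + 1/(-1 + 124))/13) = 1/(-(20/(-12) + 1/123)/13) = 1/(-(-1/12*20 + 1/123)/13) = 1/(-(-5/3 + 1/123)/13) = 1/(-1/13*(-68/41)) = 1/(68/533) = 533/68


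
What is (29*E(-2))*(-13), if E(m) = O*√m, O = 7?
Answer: -2639*I*√2 ≈ -3732.1*I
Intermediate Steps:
E(m) = 7*√m
(29*E(-2))*(-13) = (29*(7*√(-2)))*(-13) = (29*(7*(I*√2)))*(-13) = (29*(7*I*√2))*(-13) = (203*I*√2)*(-13) = -2639*I*√2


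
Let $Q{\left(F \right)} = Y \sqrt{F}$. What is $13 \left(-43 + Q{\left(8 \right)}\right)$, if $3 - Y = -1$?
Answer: $-559 + 104 \sqrt{2} \approx -411.92$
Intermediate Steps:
$Y = 4$ ($Y = 3 - -1 = 3 + 1 = 4$)
$Q{\left(F \right)} = 4 \sqrt{F}$
$13 \left(-43 + Q{\left(8 \right)}\right) = 13 \left(-43 + 4 \sqrt{8}\right) = 13 \left(-43 + 4 \cdot 2 \sqrt{2}\right) = 13 \left(-43 + 8 \sqrt{2}\right) = -559 + 104 \sqrt{2}$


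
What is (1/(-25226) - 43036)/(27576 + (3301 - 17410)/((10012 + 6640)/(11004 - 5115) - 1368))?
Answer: -1454648554735250/932438475723771 ≈ -1.5600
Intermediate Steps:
(1/(-25226) - 43036)/(27576 + (3301 - 17410)/((10012 + 6640)/(11004 - 5115) - 1368)) = (-1/25226 - 43036)/(27576 - 14109/(16652/5889 - 1368)) = -1085626137/(25226*(27576 - 14109/(16652*(1/5889) - 1368))) = -1085626137/(25226*(27576 - 14109/(16652/5889 - 1368))) = -1085626137/(25226*(27576 - 14109/(-8039500/5889))) = -1085626137/(25226*(27576 - 14109*(-5889/8039500))) = -1085626137/(25226*(27576 + 83087901/8039500)) = -1085626137/(25226*221780339901/8039500) = -1085626137/25226*8039500/221780339901 = -1454648554735250/932438475723771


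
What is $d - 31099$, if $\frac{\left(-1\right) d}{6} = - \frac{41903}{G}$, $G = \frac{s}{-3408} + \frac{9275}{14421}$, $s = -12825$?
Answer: $\frac{1873876182683}{72186175} \approx 25959.0$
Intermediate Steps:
$G = \frac{72186175}{16382256}$ ($G = - \frac{12825}{-3408} + \frac{9275}{14421} = \left(-12825\right) \left(- \frac{1}{3408}\right) + 9275 \cdot \frac{1}{14421} = \frac{4275}{1136} + \frac{9275}{14421} = \frac{72186175}{16382256} \approx 4.4064$)
$d = \frac{4118794039008}{72186175}$ ($d = - 6 \left(- \frac{41903}{\frac{72186175}{16382256}}\right) = - 6 \left(\left(-41903\right) \frac{16382256}{72186175}\right) = \left(-6\right) \left(- \frac{686465673168}{72186175}\right) = \frac{4118794039008}{72186175} \approx 57058.0$)
$d - 31099 = \frac{4118794039008}{72186175} - 31099 = \frac{1873876182683}{72186175}$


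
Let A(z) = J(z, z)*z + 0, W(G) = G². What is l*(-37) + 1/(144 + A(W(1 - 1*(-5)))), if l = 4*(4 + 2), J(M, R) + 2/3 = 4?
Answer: -234431/264 ≈ -888.00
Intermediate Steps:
J(M, R) = 10/3 (J(M, R) = -⅔ + 4 = 10/3)
A(z) = 10*z/3 (A(z) = 10*z/3 + 0 = 10*z/3)
l = 24 (l = 4*6 = 24)
l*(-37) + 1/(144 + A(W(1 - 1*(-5)))) = 24*(-37) + 1/(144 + 10*(1 - 1*(-5))²/3) = -888 + 1/(144 + 10*(1 + 5)²/3) = -888 + 1/(144 + (10/3)*6²) = -888 + 1/(144 + (10/3)*36) = -888 + 1/(144 + 120) = -888 + 1/264 = -234431/264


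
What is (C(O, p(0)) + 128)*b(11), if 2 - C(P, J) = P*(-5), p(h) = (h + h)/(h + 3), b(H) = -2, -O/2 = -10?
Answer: -460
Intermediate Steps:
O = 20 (O = -2*(-10) = 20)
p(h) = 2*h/(3 + h) (p(h) = (2*h)/(3 + h) = 2*h/(3 + h))
C(P, J) = 2 + 5*P (C(P, J) = 2 - P*(-5) = 2 - (-5)*P = 2 + 5*P)
(C(O, p(0)) + 128)*b(11) = ((2 + 5*20) + 128)*(-2) = ((2 + 100) + 128)*(-2) = (102 + 128)*(-2) = 230*(-2) = -460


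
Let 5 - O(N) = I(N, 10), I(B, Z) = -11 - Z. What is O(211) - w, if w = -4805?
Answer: 4831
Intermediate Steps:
O(N) = 26 (O(N) = 5 - (-11 - 1*10) = 5 - (-11 - 10) = 5 - 1*(-21) = 5 + 21 = 26)
O(211) - w = 26 - 1*(-4805) = 26 + 4805 = 4831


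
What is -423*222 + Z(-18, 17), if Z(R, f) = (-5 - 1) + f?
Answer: -93895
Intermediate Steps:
Z(R, f) = -6 + f
-423*222 + Z(-18, 17) = -423*222 + (-6 + 17) = -93906 + 11 = -93895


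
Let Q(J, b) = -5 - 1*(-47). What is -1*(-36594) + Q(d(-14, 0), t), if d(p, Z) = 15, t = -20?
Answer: 36636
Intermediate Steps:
Q(J, b) = 42 (Q(J, b) = -5 + 47 = 42)
-1*(-36594) + Q(d(-14, 0), t) = -1*(-36594) + 42 = 36594 + 42 = 36636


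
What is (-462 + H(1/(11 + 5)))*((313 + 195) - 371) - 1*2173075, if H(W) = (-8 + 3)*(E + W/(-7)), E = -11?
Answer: -249628723/112 ≈ -2.2288e+6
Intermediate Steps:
H(W) = 55 + 5*W/7 (H(W) = (-8 + 3)*(-11 + W/(-7)) = -5*(-11 + W*(-1/7)) = -5*(-11 - W/7) = 55 + 5*W/7)
(-462 + H(1/(11 + 5)))*((313 + 195) - 371) - 1*2173075 = (-462 + (55 + 5/(7*(11 + 5))))*((313 + 195) - 371) - 1*2173075 = (-462 + (55 + (5/7)/16))*(508 - 371) - 2173075 = (-462 + (55 + (5/7)*(1/16)))*137 - 2173075 = (-462 + (55 + 5/112))*137 - 2173075 = (-462 + 6165/112)*137 - 2173075 = -45579/112*137 - 2173075 = -6244323/112 - 2173075 = -249628723/112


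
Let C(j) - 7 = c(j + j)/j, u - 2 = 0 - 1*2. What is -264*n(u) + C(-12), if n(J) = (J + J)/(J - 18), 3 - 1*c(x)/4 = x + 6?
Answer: 0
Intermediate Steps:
c(x) = -12 - 4*x (c(x) = 12 - 4*(x + 6) = 12 - 4*(6 + x) = 12 + (-24 - 4*x) = -12 - 4*x)
u = 0 (u = 2 + (0 - 1*2) = 2 + (0 - 2) = 2 - 2 = 0)
C(j) = 7 + (-12 - 8*j)/j (C(j) = 7 + (-12 - 4*(j + j))/j = 7 + (-12 - 8*j)/j)
n(J) = 2*J/(-18 + J) (n(J) = (2*J)/(-18 + J) = 2*J/(-18 + J))
-264*n(u) + C(-12) = -528*0/(-18 + 0) + (-12 - 1*(-12))/(-12) = -528*0/(-18) - (-12 + 12)/12 = -528*0*(-1)/18 - 1/12*0 = -264*0 + 0 = 0 + 0 = 0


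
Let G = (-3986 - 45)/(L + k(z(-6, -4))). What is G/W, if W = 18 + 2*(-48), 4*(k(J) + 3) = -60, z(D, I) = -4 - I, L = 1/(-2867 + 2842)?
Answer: -100775/35178 ≈ -2.8647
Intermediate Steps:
L = -1/25 (L = 1/(-25) = -1/25 ≈ -0.040000)
k(J) = -18 (k(J) = -3 + (¼)*(-60) = -3 - 15 = -18)
W = -78 (W = 18 - 96 = -78)
G = 100775/451 (G = (-3986 - 45)/(-1/25 - 18) = -4031/(-451/25) = -4031*(-25/451) = 100775/451 ≈ 223.45)
G/W = (100775/451)/(-78) = (100775/451)*(-1/78) = -100775/35178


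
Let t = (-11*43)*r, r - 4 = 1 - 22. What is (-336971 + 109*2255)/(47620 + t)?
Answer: -91176/55661 ≈ -1.6381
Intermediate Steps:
r = -17 (r = 4 + (1 - 22) = 4 - 21 = -17)
t = 8041 (t = -11*43*(-17) = -473*(-17) = 8041)
(-336971 + 109*2255)/(47620 + t) = (-336971 + 109*2255)/(47620 + 8041) = (-336971 + 245795)/55661 = -91176*1/55661 = -91176/55661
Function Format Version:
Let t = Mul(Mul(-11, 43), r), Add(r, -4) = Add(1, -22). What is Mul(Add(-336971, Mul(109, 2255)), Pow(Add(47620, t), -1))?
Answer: Rational(-91176, 55661) ≈ -1.6381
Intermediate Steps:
r = -17 (r = Add(4, Add(1, -22)) = Add(4, -21) = -17)
t = 8041 (t = Mul(Mul(-11, 43), -17) = Mul(-473, -17) = 8041)
Mul(Add(-336971, Mul(109, 2255)), Pow(Add(47620, t), -1)) = Mul(Add(-336971, Mul(109, 2255)), Pow(Add(47620, 8041), -1)) = Mul(Add(-336971, 245795), Pow(55661, -1)) = Mul(-91176, Rational(1, 55661)) = Rational(-91176, 55661)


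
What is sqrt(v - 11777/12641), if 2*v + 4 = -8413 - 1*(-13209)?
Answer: sqrt(382719661819)/12641 ≈ 48.939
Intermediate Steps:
v = 2396 (v = -2 + (-8413 - 1*(-13209))/2 = -2 + (-8413 + 13209)/2 = -2 + (1/2)*4796 = -2 + 2398 = 2396)
sqrt(v - 11777/12641) = sqrt(2396 - 11777/12641) = sqrt(30276059/12641) = sqrt(382719661819)/12641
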